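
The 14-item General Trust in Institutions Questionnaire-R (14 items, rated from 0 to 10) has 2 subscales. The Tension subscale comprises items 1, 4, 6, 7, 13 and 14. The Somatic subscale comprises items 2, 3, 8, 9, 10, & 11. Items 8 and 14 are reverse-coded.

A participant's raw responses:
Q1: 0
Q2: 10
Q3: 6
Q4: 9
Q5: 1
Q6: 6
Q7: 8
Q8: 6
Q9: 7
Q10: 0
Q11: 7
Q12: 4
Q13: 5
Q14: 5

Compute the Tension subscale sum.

33

Tension items: 1, 4, 6, 7, 13, 14.
Of these, item 14 is reverse-coded; reversed = (0+10) − raw = 10 − raw.
  item 1: 0
  item 4: 9
  item 6: 6
  item 7: 8
  item 13: 5
  item 14: 10 − 5 = 5
Sum = 0 + 9 + 6 + 8 + 5 + 5 = 33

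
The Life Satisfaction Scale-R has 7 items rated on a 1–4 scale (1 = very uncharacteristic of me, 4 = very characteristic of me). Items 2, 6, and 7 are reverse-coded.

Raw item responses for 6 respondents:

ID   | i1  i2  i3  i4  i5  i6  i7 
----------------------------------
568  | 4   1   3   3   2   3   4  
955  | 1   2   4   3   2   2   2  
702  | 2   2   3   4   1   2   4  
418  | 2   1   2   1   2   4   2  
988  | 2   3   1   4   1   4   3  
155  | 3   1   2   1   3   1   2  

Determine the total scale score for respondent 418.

15

Respondent 418 raw: 2, 1, 2, 1, 2, 4, 2.
Reverse-coded (on a 1–4 scale, reversed = 5 − raw):
  item 1: 2
  item 2: 5 − 1 = 4
  item 3: 2
  item 4: 1
  item 5: 2
  item 6: 5 − 4 = 1
  item 7: 5 − 2 = 3
Sum = 2 + 4 + 2 + 1 + 2 + 1 + 3 = 15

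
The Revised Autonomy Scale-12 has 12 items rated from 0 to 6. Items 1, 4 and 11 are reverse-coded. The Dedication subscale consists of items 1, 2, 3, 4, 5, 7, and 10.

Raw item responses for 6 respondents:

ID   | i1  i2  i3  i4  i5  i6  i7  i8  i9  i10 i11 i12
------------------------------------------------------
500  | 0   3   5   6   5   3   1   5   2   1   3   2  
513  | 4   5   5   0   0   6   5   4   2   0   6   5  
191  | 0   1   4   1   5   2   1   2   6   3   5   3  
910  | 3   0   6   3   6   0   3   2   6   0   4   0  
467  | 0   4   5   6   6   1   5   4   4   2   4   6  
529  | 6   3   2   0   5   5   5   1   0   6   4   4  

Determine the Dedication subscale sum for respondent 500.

21

Respondent 500 raw: 0, 3, 5, 6, 5, 3, 1, 5, 2, 1, 3, 2.
Dedication items: 1, 2, 3, 4, 5, 7, 10.
Reverse-coded (reversed = (0+6) − raw = 6 − raw):
  item 1: 6 − 0 = 6
  item 2: 3
  item 3: 5
  item 4: 6 − 6 = 0
  item 5: 5
  item 7: 1
  item 10: 1
Sum = 6 + 3 + 5 + 0 + 5 + 1 + 1 = 21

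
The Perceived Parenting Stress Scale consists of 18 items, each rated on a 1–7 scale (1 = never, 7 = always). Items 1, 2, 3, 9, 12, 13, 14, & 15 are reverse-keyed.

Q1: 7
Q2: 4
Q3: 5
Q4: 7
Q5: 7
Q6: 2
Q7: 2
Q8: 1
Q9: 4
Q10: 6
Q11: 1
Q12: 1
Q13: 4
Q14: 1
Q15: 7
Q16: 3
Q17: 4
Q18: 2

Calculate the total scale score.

Reverse-coded items (reverse-coded value = 8 − response):
  item 1: 8 − 7 = 1
  item 2: 8 − 4 = 4
  item 3: 8 − 5 = 3
  item 9: 8 − 4 = 4
  item 12: 8 − 1 = 7
  item 13: 8 − 4 = 4
  item 14: 8 − 1 = 7
  item 15: 8 − 7 = 1
Scored items: 1, 4, 3, 7, 7, 2, 2, 1, 4, 6, 1, 7, 4, 7, 1, 3, 4, 2
Total = 1 + 4 + 3 + 7 + 7 + 2 + 2 + 1 + 4 + 6 + 1 + 7 + 4 + 7 + 1 + 3 + 4 + 2 = 66

66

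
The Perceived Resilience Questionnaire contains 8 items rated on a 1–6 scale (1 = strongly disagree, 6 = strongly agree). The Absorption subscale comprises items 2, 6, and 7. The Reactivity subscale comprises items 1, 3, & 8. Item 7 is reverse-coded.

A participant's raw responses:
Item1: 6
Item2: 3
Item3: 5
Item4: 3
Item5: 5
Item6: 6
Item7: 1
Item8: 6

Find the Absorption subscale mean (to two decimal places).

Absorption items: 2, 6, 7.
Of these, item 7 is reverse-coded; on a 1–6 scale, reversed = 7 − raw.
  item 2: 3
  item 6: 6
  item 7: 7 − 1 = 6
Sum = 3 + 6 + 6 = 15
Mean = 15 / 3 = 5.00

5.00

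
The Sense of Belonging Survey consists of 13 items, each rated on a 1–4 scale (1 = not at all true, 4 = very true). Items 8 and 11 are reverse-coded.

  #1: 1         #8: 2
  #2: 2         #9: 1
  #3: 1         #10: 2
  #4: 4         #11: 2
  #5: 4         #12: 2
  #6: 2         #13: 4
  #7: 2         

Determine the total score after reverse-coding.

Reversing items 8 and 11 with 5 − raw:
Total = 1 + 2 + 1 + 4 + 4 + 2 + 2 + (5−2) + 1 + 2 + (5−2) + 2 + 4
      = 1 + 2 + 1 + 4 + 4 + 2 + 2 + 3 + 1 + 2 + 3 + 2 + 4 = 31

31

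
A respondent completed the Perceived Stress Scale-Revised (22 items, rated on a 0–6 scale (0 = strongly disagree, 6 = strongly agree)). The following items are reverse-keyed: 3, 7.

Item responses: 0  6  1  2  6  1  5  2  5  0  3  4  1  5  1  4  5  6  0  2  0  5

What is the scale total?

64

Apply reverse scoring (reversed = (0+6) − raw = 6 − raw):
  item 3: 6 − 1 = 5
  item 7: 6 − 5 = 1
After reverse-coding: 0, 6, 5, 2, 6, 1, 1, 2, 5, 0, 3, 4, 1, 5, 1, 4, 5, 6, 0, 2, 0, 5
Total = 0 + 6 + 5 + 2 + 6 + 1 + 1 + 2 + 5 + 0 + 3 + 4 + 1 + 5 + 1 + 4 + 5 + 6 + 0 + 2 + 0 + 5 = 64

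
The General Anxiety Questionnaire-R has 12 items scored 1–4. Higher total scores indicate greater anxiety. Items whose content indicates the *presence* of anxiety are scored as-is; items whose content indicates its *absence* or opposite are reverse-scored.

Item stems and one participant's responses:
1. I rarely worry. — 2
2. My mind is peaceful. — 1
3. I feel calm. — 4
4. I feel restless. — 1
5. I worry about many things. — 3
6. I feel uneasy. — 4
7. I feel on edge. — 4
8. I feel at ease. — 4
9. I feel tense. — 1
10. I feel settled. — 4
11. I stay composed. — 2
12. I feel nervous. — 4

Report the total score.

30

Items 1, 2, 3, 8, 10, 11 describe the absence/opposite of anxiety → reverse-score.
reversed = (1+4) − raw = 5 − raw.
  item 1: 5 − 2 = 3
  item 2: 5 − 1 = 4
  item 3: 5 − 4 = 1
  item 4: 1
  item 5: 3
  item 6: 4
  item 7: 4
  item 8: 5 − 4 = 1
  item 9: 1
  item 10: 5 − 4 = 1
  item 11: 5 − 2 = 3
  item 12: 4
Total = 3 + 4 + 1 + 1 + 3 + 4 + 4 + 1 + 1 + 1 + 3 + 4 = 30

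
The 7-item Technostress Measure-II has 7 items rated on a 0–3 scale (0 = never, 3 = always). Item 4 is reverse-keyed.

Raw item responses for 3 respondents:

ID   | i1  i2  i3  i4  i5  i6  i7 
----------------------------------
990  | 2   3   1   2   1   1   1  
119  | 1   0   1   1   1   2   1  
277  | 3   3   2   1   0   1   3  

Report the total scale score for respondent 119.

Respondent 119 raw: 1, 0, 1, 1, 1, 2, 1.
Reverse-coded (reverse-coded value = 3 − response):
  item 1: 1
  item 2: 0
  item 3: 1
  item 4: 3 − 1 = 2
  item 5: 1
  item 6: 2
  item 7: 1
Sum = 1 + 0 + 1 + 2 + 1 + 2 + 1 = 8

8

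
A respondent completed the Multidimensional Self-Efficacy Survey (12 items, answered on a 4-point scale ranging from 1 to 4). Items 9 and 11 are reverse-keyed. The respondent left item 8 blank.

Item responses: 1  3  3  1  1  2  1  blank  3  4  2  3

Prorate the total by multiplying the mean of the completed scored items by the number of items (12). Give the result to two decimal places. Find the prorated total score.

Reverse-coded (on a 1–4 scale, reversed = 5 − raw):
  item 9: 5 − 3 = 2
  item 11: 5 − 2 = 3
Completed scored items (11 of 12): 1, 3, 3, 1, 1, 2, 1, 2, 4, 3, 3; sum = 24.
Person mean = 24 / 11 ≈ 2.1818
Prorated total = (24 / 11) × 12 = 26.18 (to 2 dp)

26.18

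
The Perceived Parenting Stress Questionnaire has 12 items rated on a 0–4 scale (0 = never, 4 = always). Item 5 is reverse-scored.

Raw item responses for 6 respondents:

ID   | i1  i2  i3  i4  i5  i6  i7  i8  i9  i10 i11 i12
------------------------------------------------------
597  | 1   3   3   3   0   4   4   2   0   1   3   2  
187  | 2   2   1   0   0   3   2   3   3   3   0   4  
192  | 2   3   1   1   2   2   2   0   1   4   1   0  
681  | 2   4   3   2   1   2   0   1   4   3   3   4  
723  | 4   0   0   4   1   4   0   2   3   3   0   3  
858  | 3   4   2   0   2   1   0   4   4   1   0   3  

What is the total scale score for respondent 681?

Respondent 681 raw: 2, 4, 3, 2, 1, 2, 0, 1, 4, 3, 3, 4.
Reverse-coded (reversed = (0+4) − raw = 4 − raw):
  item 1: 2
  item 2: 4
  item 3: 3
  item 4: 2
  item 5: 4 − 1 = 3
  item 6: 2
  item 7: 0
  item 8: 1
  item 9: 4
  item 10: 3
  item 11: 3
  item 12: 4
Sum = 2 + 4 + 3 + 2 + 3 + 2 + 0 + 1 + 4 + 3 + 3 + 4 = 31

31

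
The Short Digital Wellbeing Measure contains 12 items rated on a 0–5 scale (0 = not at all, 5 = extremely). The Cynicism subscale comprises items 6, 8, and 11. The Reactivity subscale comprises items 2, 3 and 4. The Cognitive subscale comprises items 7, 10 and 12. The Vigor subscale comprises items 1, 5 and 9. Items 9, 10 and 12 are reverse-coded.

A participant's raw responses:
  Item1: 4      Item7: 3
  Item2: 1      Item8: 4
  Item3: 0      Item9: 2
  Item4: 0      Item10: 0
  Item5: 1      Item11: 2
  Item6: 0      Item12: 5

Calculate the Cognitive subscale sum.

8

Cognitive items: 7, 10, 12.
Of these, items 10 & 12 are reverse-coded; reversed = (0+5) − raw = 5 − raw.
  item 7: 3
  item 10: 5 − 0 = 5
  item 12: 5 − 5 = 0
Sum = 3 + 5 + 0 = 8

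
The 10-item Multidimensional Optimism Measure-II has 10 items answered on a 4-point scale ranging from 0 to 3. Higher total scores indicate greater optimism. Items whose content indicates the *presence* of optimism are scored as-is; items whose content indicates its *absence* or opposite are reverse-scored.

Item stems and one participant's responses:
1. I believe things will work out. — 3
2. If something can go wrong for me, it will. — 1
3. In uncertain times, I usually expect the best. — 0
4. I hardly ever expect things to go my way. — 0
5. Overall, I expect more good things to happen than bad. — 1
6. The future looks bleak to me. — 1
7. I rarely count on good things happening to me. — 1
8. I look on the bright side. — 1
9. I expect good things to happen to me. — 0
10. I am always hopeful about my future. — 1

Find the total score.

15

Items 2, 4, 6, 7 describe the absence/opposite of optimism → reverse-score.
on a 0–3 scale, reversed = 3 − raw.
  item 1: 3
  item 2: 3 − 1 = 2
  item 3: 0
  item 4: 3 − 0 = 3
  item 5: 1
  item 6: 3 − 1 = 2
  item 7: 3 − 1 = 2
  item 8: 1
  item 9: 0
  item 10: 1
Total = 3 + 2 + 0 + 3 + 1 + 2 + 2 + 1 + 0 + 1 = 15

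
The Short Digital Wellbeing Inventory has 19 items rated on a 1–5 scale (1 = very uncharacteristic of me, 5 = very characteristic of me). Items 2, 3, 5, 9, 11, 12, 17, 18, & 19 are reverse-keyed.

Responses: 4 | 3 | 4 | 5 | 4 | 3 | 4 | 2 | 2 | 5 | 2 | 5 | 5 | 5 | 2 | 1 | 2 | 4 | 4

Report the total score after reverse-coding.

60

Raw sum = 66. Reverse-keyed items: 2, 3, 5, 9, 11, 12, 17, 18, 19; their raw sum = 30.
Each reversal replaces raw with 6 − raw, changing the total by 6 − 2·raw per item.
Total = 66 + 9·6 − 2·30 = 66 + 54 − 60 = 60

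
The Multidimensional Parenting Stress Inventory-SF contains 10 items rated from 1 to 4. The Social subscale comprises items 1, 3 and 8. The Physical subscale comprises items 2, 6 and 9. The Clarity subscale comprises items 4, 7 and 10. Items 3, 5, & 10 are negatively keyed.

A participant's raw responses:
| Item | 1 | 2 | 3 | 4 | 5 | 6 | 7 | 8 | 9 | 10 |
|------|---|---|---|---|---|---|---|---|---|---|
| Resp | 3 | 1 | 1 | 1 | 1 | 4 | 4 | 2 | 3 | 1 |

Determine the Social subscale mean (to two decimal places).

Social items: 1, 3, 8.
Of these, item 3 is negatively keyed; reversed = (1+4) − raw = 5 − raw.
  item 1: 3
  item 3: 5 − 1 = 4
  item 8: 2
Sum = 3 + 4 + 2 = 9
Mean = 9 / 3 = 3.00

3.00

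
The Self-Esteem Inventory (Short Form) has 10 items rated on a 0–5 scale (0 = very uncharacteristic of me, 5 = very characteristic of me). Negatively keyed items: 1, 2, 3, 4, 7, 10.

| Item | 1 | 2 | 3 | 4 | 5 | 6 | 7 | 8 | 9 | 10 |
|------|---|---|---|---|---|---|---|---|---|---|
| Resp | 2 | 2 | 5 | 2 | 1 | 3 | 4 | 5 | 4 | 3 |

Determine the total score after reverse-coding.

25

Raw sum = 31. Negatively keyed items: 1, 2, 3, 4, 7, 10; their raw sum = 18.
Each reversal replaces raw with 5 − raw, changing the total by 5 − 2·raw per item.
Total = 31 + 6·5 − 2·18 = 31 + 30 − 36 = 25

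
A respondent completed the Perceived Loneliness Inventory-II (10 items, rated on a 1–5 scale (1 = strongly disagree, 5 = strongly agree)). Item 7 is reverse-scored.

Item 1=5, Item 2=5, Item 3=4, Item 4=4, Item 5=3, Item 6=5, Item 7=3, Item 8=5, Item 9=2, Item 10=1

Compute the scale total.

Reverse-scored items use 6 − raw:
  item 7: 6 − 3 = 3
After reverse-coding: 5, 5, 4, 4, 3, 5, 3, 5, 2, 1
Total = 5 + 5 + 4 + 4 + 3 + 5 + 3 + 5 + 2 + 1 = 37

37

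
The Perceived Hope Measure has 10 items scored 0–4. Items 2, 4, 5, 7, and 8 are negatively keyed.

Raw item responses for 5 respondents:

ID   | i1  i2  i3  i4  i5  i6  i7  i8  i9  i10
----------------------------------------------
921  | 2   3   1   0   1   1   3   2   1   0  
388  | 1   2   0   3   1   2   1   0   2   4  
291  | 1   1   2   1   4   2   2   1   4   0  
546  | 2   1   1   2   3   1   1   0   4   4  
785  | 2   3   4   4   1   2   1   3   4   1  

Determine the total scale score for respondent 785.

21

Respondent 785 raw: 2, 3, 4, 4, 1, 2, 1, 3, 4, 1.
Reverse-coded (reverse-coded value = 4 − response):
  item 1: 2
  item 2: 4 − 3 = 1
  item 3: 4
  item 4: 4 − 4 = 0
  item 5: 4 − 1 = 3
  item 6: 2
  item 7: 4 − 1 = 3
  item 8: 4 − 3 = 1
  item 9: 4
  item 10: 1
Sum = 2 + 1 + 4 + 0 + 3 + 2 + 3 + 1 + 4 + 1 = 21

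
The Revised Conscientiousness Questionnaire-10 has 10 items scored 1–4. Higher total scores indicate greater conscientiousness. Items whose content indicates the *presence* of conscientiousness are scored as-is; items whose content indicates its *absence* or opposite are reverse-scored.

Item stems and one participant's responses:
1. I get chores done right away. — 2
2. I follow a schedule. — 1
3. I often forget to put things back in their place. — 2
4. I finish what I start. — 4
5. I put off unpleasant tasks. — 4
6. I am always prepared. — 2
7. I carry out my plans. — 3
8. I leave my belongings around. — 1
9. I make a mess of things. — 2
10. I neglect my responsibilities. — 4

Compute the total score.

24

Items 3, 5, 8, 9, 10 describe the absence/opposite of conscientiousness → reverse-score.
reversed = (1+4) − raw = 5 − raw.
  item 1: 2
  item 2: 1
  item 3: 5 − 2 = 3
  item 4: 4
  item 5: 5 − 4 = 1
  item 6: 2
  item 7: 3
  item 8: 5 − 1 = 4
  item 9: 5 − 2 = 3
  item 10: 5 − 4 = 1
Total = 2 + 1 + 3 + 4 + 1 + 2 + 3 + 4 + 3 + 1 = 24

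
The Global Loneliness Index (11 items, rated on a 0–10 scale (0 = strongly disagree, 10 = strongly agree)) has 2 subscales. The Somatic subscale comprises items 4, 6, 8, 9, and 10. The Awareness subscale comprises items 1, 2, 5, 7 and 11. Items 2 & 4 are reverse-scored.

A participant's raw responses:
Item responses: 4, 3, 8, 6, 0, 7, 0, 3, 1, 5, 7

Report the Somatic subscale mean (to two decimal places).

Somatic items: 4, 6, 8, 9, 10.
Of these, item 4 is reverse-scored; reversed = (0+10) − raw = 10 − raw.
  item 4: 10 − 6 = 4
  item 6: 7
  item 8: 3
  item 9: 1
  item 10: 5
Sum = 4 + 7 + 3 + 1 + 5 = 20
Mean = 20 / 5 = 4.00

4.00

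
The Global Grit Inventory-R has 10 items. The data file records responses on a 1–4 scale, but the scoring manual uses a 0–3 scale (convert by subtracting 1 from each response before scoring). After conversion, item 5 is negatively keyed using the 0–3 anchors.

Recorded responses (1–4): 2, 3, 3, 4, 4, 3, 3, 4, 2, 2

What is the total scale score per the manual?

17

Convert to 0–3: 1, 2, 2, 3, 3, 2, 2, 3, 1, 1
Reverse-coded (reversed = (0+3) − raw = 3 − raw):
  item 5: 3 − 3 = 0
Scored: 1, 2, 2, 3, 0, 2, 2, 3, 1, 1
Total = 17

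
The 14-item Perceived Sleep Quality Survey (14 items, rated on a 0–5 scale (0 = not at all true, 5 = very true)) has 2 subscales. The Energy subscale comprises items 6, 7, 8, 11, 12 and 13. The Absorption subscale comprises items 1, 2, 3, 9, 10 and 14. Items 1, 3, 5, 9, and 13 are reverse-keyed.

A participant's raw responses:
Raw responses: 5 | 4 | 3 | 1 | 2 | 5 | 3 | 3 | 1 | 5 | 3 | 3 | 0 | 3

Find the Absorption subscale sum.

Absorption items: 1, 2, 3, 9, 10, 14.
Of these, items 1, 3 and 9 are reverse-keyed; on a 0–5 scale, reversed = 5 − raw.
  item 1: 5 − 5 = 0
  item 2: 4
  item 3: 5 − 3 = 2
  item 9: 5 − 1 = 4
  item 10: 5
  item 14: 3
Sum = 0 + 4 + 2 + 4 + 5 + 3 = 18

18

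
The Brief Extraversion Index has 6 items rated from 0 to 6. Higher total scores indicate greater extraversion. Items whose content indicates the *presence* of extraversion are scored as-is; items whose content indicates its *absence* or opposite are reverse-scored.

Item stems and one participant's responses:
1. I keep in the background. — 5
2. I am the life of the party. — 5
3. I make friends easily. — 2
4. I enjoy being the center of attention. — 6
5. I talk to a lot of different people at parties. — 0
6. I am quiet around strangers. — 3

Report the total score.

Items 1, 6 describe the absence/opposite of extraversion → reverse-score.
on a 0–6 scale, reversed = 6 − raw.
  item 1: 6 − 5 = 1
  item 2: 5
  item 3: 2
  item 4: 6
  item 5: 0
  item 6: 6 − 3 = 3
Total = 1 + 5 + 2 + 6 + 0 + 3 = 17

17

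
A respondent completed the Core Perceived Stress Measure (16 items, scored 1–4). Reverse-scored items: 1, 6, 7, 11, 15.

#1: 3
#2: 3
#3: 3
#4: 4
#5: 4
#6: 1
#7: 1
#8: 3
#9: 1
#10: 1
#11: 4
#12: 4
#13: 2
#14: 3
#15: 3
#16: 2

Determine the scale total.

43

Reversing items 1, 6, 7, 11, and 15 with 5 − raw:
Total = (5−3) + 3 + 3 + 4 + 4 + (5−1) + (5−1) + 3 + 1 + 1 + (5−4) + 4 + 2 + 3 + (5−3) + 2
      = 2 + 3 + 3 + 4 + 4 + 4 + 4 + 3 + 1 + 1 + 1 + 4 + 2 + 3 + 2 + 2 = 43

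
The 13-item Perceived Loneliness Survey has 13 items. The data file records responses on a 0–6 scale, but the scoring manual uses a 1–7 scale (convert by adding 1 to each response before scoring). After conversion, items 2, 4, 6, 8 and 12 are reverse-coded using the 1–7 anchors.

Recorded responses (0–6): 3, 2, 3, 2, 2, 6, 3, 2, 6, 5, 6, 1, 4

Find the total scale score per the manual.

Convert to 1–7: 4, 3, 4, 3, 3, 7, 4, 3, 7, 6, 7, 2, 5
Reverse-coded (reversed = (1+7) − raw = 8 − raw):
  item 2: 8 − 3 = 5
  item 4: 8 − 3 = 5
  item 6: 8 − 7 = 1
  item 8: 8 − 3 = 5
  item 12: 8 − 2 = 6
Scored: 4, 5, 4, 5, 3, 1, 4, 5, 7, 6, 7, 6, 5
Total = 62

62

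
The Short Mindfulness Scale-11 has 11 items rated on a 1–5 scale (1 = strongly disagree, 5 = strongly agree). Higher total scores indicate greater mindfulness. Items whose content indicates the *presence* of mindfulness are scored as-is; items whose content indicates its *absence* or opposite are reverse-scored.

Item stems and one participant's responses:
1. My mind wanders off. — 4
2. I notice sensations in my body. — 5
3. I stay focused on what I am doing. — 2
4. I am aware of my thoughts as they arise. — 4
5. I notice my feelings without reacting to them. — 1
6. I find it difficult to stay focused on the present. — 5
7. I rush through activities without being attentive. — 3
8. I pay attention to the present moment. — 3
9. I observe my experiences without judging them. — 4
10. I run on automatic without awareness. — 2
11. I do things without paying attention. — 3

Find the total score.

Items 1, 6, 7, 10, 11 describe the absence/opposite of mindfulness → reverse-score.
reverse-coded value = 6 − response.
  item 1: 6 − 4 = 2
  item 2: 5
  item 3: 2
  item 4: 4
  item 5: 1
  item 6: 6 − 5 = 1
  item 7: 6 − 3 = 3
  item 8: 3
  item 9: 4
  item 10: 6 − 2 = 4
  item 11: 6 − 3 = 3
Total = 2 + 5 + 2 + 4 + 1 + 1 + 3 + 3 + 4 + 4 + 3 = 32

32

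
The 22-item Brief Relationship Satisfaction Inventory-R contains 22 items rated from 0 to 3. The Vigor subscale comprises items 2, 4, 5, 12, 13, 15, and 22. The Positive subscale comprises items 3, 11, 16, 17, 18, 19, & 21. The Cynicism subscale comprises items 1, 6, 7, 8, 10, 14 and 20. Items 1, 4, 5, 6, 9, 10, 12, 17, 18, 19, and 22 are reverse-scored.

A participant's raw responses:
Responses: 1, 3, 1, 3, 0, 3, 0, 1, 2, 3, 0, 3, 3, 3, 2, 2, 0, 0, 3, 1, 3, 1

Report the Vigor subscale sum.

Vigor items: 2, 4, 5, 12, 13, 15, 22.
Of these, items 4, 5, 12, & 22 are reverse-scored; reversed = (0+3) − raw = 3 − raw.
  item 2: 3
  item 4: 3 − 3 = 0
  item 5: 3 − 0 = 3
  item 12: 3 − 3 = 0
  item 13: 3
  item 15: 2
  item 22: 3 − 1 = 2
Sum = 3 + 0 + 3 + 0 + 3 + 2 + 2 = 13

13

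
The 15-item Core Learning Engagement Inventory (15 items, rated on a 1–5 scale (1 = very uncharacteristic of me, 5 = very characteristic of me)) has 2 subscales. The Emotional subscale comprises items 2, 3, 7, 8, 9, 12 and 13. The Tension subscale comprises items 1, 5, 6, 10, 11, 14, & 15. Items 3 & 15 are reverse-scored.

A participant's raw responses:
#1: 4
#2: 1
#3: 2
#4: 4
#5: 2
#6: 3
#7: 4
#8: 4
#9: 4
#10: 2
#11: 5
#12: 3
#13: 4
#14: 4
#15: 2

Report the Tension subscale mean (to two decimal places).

3.43

Tension items: 1, 5, 6, 10, 11, 14, 15.
Of these, item 15 is reverse-scored; on a 1–5 scale, reversed = 6 − raw.
  item 1: 4
  item 5: 2
  item 6: 3
  item 10: 2
  item 11: 5
  item 14: 4
  item 15: 6 − 2 = 4
Sum = 4 + 2 + 3 + 2 + 5 + 4 + 4 = 24
Mean = 24 / 7 = 3.43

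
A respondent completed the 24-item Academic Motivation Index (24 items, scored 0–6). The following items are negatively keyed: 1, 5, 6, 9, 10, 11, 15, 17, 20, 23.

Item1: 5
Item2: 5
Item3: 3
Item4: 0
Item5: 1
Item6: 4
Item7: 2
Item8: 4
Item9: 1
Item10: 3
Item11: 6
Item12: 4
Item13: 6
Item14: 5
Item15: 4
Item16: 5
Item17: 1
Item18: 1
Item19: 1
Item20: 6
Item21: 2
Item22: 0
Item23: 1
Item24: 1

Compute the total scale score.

67

Raw sum = 71. Negatively keyed items: 1, 5, 6, 9, 10, 11, 15, 17, 20, 23; their raw sum = 32.
Each reversal replaces raw with 6 − raw, changing the total by 6 − 2·raw per item.
Total = 71 + 10·6 − 2·32 = 71 + 60 − 64 = 67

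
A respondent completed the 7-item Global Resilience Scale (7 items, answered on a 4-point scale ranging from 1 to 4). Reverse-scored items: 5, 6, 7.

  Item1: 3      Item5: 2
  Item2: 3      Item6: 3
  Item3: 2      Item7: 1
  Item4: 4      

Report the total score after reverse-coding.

21

Apply reverse scoring (on a 1–4 scale, reversed = 5 − raw):
  item 5: 5 − 2 = 3
  item 6: 5 − 3 = 2
  item 7: 5 − 1 = 4
Scored items: 3, 3, 2, 4, 3, 2, 4
Total = 3 + 3 + 2 + 4 + 3 + 2 + 4 = 21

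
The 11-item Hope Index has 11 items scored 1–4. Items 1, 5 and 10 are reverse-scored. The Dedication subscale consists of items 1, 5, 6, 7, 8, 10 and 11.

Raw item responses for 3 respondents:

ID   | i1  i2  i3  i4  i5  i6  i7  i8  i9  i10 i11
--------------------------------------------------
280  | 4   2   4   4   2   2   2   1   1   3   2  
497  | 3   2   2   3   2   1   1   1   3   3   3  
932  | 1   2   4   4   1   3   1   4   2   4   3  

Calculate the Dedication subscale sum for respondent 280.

13

Respondent 280 raw: 4, 2, 4, 4, 2, 2, 2, 1, 1, 3, 2.
Dedication items: 1, 5, 6, 7, 8, 10, 11.
Reverse-coded (reverse-coded value = 5 − response):
  item 1: 5 − 4 = 1
  item 5: 5 − 2 = 3
  item 6: 2
  item 7: 2
  item 8: 1
  item 10: 5 − 3 = 2
  item 11: 2
Sum = 1 + 3 + 2 + 2 + 1 + 2 + 2 = 13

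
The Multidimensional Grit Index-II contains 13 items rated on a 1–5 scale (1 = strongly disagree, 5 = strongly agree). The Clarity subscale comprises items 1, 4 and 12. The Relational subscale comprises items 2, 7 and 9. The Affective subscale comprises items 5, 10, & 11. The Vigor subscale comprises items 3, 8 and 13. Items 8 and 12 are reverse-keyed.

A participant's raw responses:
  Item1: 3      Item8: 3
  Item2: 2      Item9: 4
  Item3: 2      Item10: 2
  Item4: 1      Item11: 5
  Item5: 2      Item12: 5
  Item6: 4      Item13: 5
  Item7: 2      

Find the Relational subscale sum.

8

Relational items: 2, 7, 9.
  item 2: 2
  item 7: 2
  item 9: 4
Sum = 2 + 2 + 4 = 8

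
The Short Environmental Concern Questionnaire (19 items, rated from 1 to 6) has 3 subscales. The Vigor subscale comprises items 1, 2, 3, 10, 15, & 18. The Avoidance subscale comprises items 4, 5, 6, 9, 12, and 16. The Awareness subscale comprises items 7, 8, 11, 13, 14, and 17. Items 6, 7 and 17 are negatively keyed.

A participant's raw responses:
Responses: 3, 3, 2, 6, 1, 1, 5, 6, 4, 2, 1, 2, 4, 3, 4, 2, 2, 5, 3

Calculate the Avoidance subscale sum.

21

Avoidance items: 4, 5, 6, 9, 12, 16.
Of these, item 6 is negatively keyed; reverse-coded value = 7 − response.
  item 4: 6
  item 5: 1
  item 6: 7 − 1 = 6
  item 9: 4
  item 12: 2
  item 16: 2
Sum = 6 + 1 + 6 + 4 + 2 + 2 = 21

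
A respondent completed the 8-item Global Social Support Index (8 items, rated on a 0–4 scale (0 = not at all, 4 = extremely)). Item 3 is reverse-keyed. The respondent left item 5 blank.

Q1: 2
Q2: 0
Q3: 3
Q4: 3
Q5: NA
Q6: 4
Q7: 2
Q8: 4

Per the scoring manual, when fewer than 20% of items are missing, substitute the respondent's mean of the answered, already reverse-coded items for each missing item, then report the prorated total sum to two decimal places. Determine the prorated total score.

Reverse-coded (on a 0–4 scale, reversed = 4 − raw):
  item 3: 4 − 3 = 1
Completed scored items (7 of 8): 2, 0, 1, 3, 4, 2, 4; sum = 16.
Person mean = 16 / 7 ≈ 2.2857
Prorated total = (16 / 7) × 8 = 18.29 (to 2 dp)

18.29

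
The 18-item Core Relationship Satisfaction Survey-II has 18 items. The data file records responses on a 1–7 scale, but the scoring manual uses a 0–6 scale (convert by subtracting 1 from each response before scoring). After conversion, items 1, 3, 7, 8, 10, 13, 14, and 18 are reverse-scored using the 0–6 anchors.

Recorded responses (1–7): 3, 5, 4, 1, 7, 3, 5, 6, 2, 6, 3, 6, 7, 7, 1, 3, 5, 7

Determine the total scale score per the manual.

37

Convert to 0–6: 2, 4, 3, 0, 6, 2, 4, 5, 1, 5, 2, 5, 6, 6, 0, 2, 4, 6
Reverse-coded (on a 0–6 scale, reversed = 6 − raw):
  item 1: 6 − 2 = 4
  item 3: 6 − 3 = 3
  item 7: 6 − 4 = 2
  item 8: 6 − 5 = 1
  item 10: 6 − 5 = 1
  item 13: 6 − 6 = 0
  item 14: 6 − 6 = 0
  item 18: 6 − 6 = 0
Scored: 4, 4, 3, 0, 6, 2, 2, 1, 1, 1, 2, 5, 0, 0, 0, 2, 4, 0
Total = 37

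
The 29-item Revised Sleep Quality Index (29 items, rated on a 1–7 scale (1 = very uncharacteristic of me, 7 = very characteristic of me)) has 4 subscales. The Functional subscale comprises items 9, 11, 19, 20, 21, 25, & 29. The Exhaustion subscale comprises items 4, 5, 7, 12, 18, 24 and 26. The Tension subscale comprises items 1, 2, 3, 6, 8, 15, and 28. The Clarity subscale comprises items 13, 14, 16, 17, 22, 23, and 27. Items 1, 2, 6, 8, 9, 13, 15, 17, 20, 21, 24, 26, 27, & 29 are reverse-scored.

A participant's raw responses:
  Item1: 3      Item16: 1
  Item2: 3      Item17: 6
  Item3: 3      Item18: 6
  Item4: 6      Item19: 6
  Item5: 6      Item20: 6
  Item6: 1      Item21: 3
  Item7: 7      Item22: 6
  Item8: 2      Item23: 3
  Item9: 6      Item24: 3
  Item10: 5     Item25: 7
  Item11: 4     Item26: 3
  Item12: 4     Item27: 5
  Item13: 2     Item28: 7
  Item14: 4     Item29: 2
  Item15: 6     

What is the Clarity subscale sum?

25

Clarity items: 13, 14, 16, 17, 22, 23, 27.
Of these, items 13, 17, & 27 are reverse-scored; reversed = (1+7) − raw = 8 − raw.
  item 13: 8 − 2 = 6
  item 14: 4
  item 16: 1
  item 17: 8 − 6 = 2
  item 22: 6
  item 23: 3
  item 27: 8 − 5 = 3
Sum = 6 + 4 + 1 + 2 + 6 + 3 + 3 = 25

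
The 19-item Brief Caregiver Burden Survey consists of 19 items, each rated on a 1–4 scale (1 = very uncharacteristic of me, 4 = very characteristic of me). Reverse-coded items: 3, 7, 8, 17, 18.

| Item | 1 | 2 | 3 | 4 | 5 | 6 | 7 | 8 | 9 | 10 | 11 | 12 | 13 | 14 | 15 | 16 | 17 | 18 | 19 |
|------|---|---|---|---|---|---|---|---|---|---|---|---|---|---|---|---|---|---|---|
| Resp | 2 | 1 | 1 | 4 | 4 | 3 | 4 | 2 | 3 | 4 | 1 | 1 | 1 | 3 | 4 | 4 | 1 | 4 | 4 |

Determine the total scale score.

Apply reverse scoring (reversed = (1+4) − raw = 5 − raw):
  item 3: 5 − 1 = 4
  item 7: 5 − 4 = 1
  item 8: 5 − 2 = 3
  item 17: 5 − 1 = 4
  item 18: 5 − 4 = 1
Scored items: 2, 1, 4, 4, 4, 3, 1, 3, 3, 4, 1, 1, 1, 3, 4, 4, 4, 1, 4
Total = 2 + 1 + 4 + 4 + 4 + 3 + 1 + 3 + 3 + 4 + 1 + 1 + 1 + 3 + 4 + 4 + 4 + 1 + 4 = 52

52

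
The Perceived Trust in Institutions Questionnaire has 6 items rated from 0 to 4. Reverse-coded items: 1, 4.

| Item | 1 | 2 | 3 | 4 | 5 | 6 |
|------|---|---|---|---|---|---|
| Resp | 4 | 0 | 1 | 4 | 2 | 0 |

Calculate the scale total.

3

Reverse-coded items (on a 0–4 scale, reversed = 4 − raw):
  item 1: 4 − 4 = 0
  item 4: 4 − 4 = 0
Scored responses: 0, 0, 1, 0, 2, 0
Total = 0 + 0 + 1 + 0 + 2 + 0 = 3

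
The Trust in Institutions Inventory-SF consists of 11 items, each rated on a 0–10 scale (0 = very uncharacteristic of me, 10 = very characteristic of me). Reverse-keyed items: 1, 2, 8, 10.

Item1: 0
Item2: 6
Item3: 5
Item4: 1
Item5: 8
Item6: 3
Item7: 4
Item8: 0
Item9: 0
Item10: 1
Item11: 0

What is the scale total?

54

Apply reverse scoring (on a 0–10 scale, reversed = 10 − raw):
  item 1: 10 − 0 = 10
  item 2: 10 − 6 = 4
  item 8: 10 − 0 = 10
  item 10: 10 − 1 = 9
After reverse-coding: 10, 4, 5, 1, 8, 3, 4, 10, 0, 9, 0
Total = 10 + 4 + 5 + 1 + 8 + 3 + 4 + 10 + 0 + 9 + 0 = 54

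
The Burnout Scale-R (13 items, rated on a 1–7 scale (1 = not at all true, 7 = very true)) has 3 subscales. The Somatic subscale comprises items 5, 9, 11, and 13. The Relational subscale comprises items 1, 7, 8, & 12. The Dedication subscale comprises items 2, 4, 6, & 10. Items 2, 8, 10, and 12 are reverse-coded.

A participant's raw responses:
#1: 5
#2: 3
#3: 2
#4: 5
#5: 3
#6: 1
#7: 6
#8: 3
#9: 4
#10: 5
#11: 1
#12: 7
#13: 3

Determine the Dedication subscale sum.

14

Dedication items: 2, 4, 6, 10.
Of these, items 2 and 10 are reverse-coded; reverse-coded value = 8 − response.
  item 2: 8 − 3 = 5
  item 4: 5
  item 6: 1
  item 10: 8 − 5 = 3
Sum = 5 + 5 + 1 + 3 = 14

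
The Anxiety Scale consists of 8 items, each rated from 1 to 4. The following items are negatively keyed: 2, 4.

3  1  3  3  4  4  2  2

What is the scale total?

Raw sum = 22. Negatively keyed items: 2, 4; their raw sum = 4.
Each reversal replaces raw with 5 − raw, changing the total by 5 − 2·raw per item.
Total = 22 + 2·5 − 2·4 = 22 + 10 − 8 = 24

24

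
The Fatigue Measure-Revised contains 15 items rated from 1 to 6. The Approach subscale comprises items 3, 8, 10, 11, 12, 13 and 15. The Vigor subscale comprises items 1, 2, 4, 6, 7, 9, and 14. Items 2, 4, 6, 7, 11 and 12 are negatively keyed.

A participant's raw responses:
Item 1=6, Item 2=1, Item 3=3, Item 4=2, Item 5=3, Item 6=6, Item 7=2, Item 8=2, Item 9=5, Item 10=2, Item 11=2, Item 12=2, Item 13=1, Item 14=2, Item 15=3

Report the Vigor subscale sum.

30

Vigor items: 1, 2, 4, 6, 7, 9, 14.
Of these, items 2, 4, 6, & 7 are negatively keyed; on a 1–6 scale, reversed = 7 − raw.
  item 1: 6
  item 2: 7 − 1 = 6
  item 4: 7 − 2 = 5
  item 6: 7 − 6 = 1
  item 7: 7 − 2 = 5
  item 9: 5
  item 14: 2
Sum = 6 + 6 + 5 + 1 + 5 + 5 + 2 = 30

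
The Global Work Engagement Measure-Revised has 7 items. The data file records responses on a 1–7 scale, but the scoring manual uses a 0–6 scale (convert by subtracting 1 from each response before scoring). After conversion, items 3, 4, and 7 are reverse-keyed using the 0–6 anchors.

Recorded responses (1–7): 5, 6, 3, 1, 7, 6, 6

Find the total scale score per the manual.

Convert to 0–6: 4, 5, 2, 0, 6, 5, 5
Reverse-coded (on a 0–6 scale, reversed = 6 − raw):
  item 3: 6 − 2 = 4
  item 4: 6 − 0 = 6
  item 7: 6 − 5 = 1
Scored: 4, 5, 4, 6, 6, 5, 1
Total = 31

31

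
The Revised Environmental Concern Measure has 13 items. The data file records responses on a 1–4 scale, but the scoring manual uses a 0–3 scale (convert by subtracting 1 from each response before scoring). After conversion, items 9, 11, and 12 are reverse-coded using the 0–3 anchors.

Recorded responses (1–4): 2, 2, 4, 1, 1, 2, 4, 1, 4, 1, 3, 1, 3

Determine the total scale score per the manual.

Convert to 0–3: 1, 1, 3, 0, 0, 1, 3, 0, 3, 0, 2, 0, 2
Reverse-coded (reversed = (0+3) − raw = 3 − raw):
  item 9: 3 − 3 = 0
  item 11: 3 − 2 = 1
  item 12: 3 − 0 = 3
Scored: 1, 1, 3, 0, 0, 1, 3, 0, 0, 0, 1, 3, 2
Total = 15

15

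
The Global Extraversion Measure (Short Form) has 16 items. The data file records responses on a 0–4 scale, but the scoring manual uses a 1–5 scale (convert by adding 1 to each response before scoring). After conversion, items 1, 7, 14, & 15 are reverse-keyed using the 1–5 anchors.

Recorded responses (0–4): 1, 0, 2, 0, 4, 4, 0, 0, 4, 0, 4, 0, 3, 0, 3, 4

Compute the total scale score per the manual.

Convert to 1–5: 2, 1, 3, 1, 5, 5, 1, 1, 5, 1, 5, 1, 4, 1, 4, 5
Reverse-coded (on a 1–5 scale, reversed = 6 − raw):
  item 1: 6 − 2 = 4
  item 7: 6 − 1 = 5
  item 14: 6 − 1 = 5
  item 15: 6 − 4 = 2
Scored: 4, 1, 3, 1, 5, 5, 5, 1, 5, 1, 5, 1, 4, 5, 2, 5
Total = 53

53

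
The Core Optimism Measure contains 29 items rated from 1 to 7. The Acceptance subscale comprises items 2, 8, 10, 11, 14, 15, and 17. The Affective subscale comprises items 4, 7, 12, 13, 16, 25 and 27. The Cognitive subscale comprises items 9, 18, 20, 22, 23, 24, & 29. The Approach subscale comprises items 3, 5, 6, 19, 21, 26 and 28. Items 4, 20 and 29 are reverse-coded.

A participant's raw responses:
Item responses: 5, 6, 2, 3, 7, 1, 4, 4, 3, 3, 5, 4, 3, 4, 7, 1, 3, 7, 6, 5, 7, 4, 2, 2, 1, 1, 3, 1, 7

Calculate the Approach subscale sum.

25

Approach items: 3, 5, 6, 19, 21, 26, 28.
  item 3: 2
  item 5: 7
  item 6: 1
  item 19: 6
  item 21: 7
  item 26: 1
  item 28: 1
Sum = 2 + 7 + 1 + 6 + 7 + 1 + 1 = 25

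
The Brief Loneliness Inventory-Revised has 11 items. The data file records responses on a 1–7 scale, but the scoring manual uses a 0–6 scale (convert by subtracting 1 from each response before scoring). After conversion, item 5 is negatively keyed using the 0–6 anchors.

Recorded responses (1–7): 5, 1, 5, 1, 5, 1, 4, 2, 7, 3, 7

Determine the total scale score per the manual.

Convert to 0–6: 4, 0, 4, 0, 4, 0, 3, 1, 6, 2, 6
Reverse-coded (reversed = (0+6) − raw = 6 − raw):
  item 5: 6 − 4 = 2
Scored: 4, 0, 4, 0, 2, 0, 3, 1, 6, 2, 6
Total = 28

28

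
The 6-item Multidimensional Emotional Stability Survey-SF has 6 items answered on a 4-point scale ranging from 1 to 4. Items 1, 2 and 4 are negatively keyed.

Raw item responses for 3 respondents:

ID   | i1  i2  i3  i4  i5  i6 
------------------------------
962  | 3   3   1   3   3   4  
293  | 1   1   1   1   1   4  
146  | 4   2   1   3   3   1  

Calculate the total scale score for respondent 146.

11

Respondent 146 raw: 4, 2, 1, 3, 3, 1.
Reverse-coded (reversed = (1+4) − raw = 5 − raw):
  item 1: 5 − 4 = 1
  item 2: 5 − 2 = 3
  item 3: 1
  item 4: 5 − 3 = 2
  item 5: 3
  item 6: 1
Sum = 1 + 3 + 1 + 2 + 3 + 1 = 11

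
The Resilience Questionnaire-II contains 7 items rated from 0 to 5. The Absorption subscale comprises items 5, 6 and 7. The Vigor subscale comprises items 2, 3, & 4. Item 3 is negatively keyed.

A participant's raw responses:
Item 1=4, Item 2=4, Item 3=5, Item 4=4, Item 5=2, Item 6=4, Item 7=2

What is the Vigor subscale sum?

8

Vigor items: 2, 3, 4.
Of these, item 3 is negatively keyed; reversed = (0+5) − raw = 5 − raw.
  item 2: 4
  item 3: 5 − 5 = 0
  item 4: 4
Sum = 4 + 0 + 4 = 8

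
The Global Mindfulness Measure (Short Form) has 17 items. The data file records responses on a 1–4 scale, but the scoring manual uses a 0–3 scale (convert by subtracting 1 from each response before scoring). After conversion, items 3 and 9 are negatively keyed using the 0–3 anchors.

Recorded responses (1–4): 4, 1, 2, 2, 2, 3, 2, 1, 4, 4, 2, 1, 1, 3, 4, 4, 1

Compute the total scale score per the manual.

Convert to 0–3: 3, 0, 1, 1, 1, 2, 1, 0, 3, 3, 1, 0, 0, 2, 3, 3, 0
Reverse-coded (on a 0–3 scale, reversed = 3 − raw):
  item 3: 3 − 1 = 2
  item 9: 3 − 3 = 0
Scored: 3, 0, 2, 1, 1, 2, 1, 0, 0, 3, 1, 0, 0, 2, 3, 3, 0
Total = 22

22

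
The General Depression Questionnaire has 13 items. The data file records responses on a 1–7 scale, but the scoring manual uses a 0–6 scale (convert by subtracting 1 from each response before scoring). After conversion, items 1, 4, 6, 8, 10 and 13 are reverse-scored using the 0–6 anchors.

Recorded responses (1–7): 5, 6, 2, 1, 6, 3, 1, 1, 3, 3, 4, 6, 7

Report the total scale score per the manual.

43

Convert to 0–6: 4, 5, 1, 0, 5, 2, 0, 0, 2, 2, 3, 5, 6
Reverse-coded (reverse-coded value = 6 − response):
  item 1: 6 − 4 = 2
  item 4: 6 − 0 = 6
  item 6: 6 − 2 = 4
  item 8: 6 − 0 = 6
  item 10: 6 − 2 = 4
  item 13: 6 − 6 = 0
Scored: 2, 5, 1, 6, 5, 4, 0, 6, 2, 4, 3, 5, 0
Total = 43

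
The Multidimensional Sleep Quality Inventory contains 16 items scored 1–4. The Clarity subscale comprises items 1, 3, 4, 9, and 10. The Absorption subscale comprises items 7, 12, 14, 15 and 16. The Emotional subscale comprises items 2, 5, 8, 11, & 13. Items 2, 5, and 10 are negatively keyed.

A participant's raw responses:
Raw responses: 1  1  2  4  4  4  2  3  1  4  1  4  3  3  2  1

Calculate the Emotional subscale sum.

Emotional items: 2, 5, 8, 11, 13.
Of these, items 2 and 5 are negatively keyed; reversed = (1+4) − raw = 5 − raw.
  item 2: 5 − 1 = 4
  item 5: 5 − 4 = 1
  item 8: 3
  item 11: 1
  item 13: 3
Sum = 4 + 1 + 3 + 1 + 3 = 12

12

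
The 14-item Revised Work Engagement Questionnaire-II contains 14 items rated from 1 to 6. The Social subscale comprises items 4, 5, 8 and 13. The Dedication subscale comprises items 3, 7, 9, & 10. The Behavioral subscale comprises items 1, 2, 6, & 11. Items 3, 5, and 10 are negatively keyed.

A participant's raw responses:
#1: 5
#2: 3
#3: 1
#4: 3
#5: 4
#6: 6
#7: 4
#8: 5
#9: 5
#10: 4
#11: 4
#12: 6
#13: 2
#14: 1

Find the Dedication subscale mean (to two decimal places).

Dedication items: 3, 7, 9, 10.
Of these, items 3 & 10 are negatively keyed; on a 1–6 scale, reversed = 7 − raw.
  item 3: 7 − 1 = 6
  item 7: 4
  item 9: 5
  item 10: 7 − 4 = 3
Sum = 6 + 4 + 5 + 3 = 18
Mean = 18 / 4 = 4.50

4.50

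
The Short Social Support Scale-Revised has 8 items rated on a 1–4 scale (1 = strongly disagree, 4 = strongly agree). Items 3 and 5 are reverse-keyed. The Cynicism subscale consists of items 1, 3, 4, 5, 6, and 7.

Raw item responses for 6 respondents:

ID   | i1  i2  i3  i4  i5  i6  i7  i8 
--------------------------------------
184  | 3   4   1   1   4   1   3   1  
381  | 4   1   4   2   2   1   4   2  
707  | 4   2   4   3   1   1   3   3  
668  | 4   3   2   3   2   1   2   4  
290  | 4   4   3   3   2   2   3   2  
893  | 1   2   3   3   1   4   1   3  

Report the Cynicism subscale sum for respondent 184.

Respondent 184 raw: 3, 4, 1, 1, 4, 1, 3, 1.
Cynicism items: 1, 3, 4, 5, 6, 7.
Reverse-coded (reverse-coded value = 5 − response):
  item 1: 3
  item 3: 5 − 1 = 4
  item 4: 1
  item 5: 5 − 4 = 1
  item 6: 1
  item 7: 3
Sum = 3 + 4 + 1 + 1 + 1 + 3 = 13

13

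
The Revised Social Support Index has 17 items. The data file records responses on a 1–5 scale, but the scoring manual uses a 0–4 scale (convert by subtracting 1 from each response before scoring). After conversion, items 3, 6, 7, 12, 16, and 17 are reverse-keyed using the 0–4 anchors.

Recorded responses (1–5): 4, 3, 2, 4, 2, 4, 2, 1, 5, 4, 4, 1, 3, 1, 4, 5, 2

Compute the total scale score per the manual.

38

Convert to 0–4: 3, 2, 1, 3, 1, 3, 1, 0, 4, 3, 3, 0, 2, 0, 3, 4, 1
Reverse-coded (reversed = (0+4) − raw = 4 − raw):
  item 3: 4 − 1 = 3
  item 6: 4 − 3 = 1
  item 7: 4 − 1 = 3
  item 12: 4 − 0 = 4
  item 16: 4 − 4 = 0
  item 17: 4 − 1 = 3
Scored: 3, 2, 3, 3, 1, 1, 3, 0, 4, 3, 3, 4, 2, 0, 3, 0, 3
Total = 38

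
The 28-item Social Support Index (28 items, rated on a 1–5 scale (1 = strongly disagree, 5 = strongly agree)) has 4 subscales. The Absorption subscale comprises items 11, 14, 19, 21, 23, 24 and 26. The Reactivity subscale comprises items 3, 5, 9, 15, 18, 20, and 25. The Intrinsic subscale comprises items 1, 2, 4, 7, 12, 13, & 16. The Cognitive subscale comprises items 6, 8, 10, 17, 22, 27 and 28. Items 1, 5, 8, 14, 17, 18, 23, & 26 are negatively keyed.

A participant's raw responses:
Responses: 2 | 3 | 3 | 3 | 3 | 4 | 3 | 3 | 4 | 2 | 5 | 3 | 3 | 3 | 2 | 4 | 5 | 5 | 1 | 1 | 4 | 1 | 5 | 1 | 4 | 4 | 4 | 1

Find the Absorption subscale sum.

Absorption items: 11, 14, 19, 21, 23, 24, 26.
Of these, items 14, 23 and 26 are negatively keyed; reversed = (1+5) − raw = 6 − raw.
  item 11: 5
  item 14: 6 − 3 = 3
  item 19: 1
  item 21: 4
  item 23: 6 − 5 = 1
  item 24: 1
  item 26: 6 − 4 = 2
Sum = 5 + 3 + 1 + 4 + 1 + 1 + 2 = 17

17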